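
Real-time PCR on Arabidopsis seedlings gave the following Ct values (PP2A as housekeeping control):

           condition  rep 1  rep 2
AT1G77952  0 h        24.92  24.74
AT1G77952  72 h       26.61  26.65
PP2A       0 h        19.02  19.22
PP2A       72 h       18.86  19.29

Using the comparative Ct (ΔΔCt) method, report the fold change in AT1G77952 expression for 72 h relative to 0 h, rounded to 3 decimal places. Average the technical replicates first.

0.278

Mean Ct: AT1G77952 0 h 24.830; AT1G77952 72 h 26.630; PP2A 0 h 19.120; PP2A 72 h 19.075
ΔCt(0 h) = 24.830 − 19.120 = 5.710
ΔCt(72 h) = 26.630 − 19.075 = 7.555
ΔΔCt = 7.555 − 5.710 = 1.845
Fold change = 2^(−1.845) = 0.2784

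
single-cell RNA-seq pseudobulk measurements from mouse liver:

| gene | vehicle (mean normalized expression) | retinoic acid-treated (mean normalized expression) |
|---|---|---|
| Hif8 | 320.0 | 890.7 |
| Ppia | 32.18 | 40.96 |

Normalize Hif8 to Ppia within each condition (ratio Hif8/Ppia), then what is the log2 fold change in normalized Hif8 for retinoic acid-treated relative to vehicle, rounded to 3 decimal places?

1.129

Hif8/Ppia (vehicle) = 320.0 / 32.18 = 9.9441
Hif8/Ppia (retinoic acid-treated) = 890.7 / 40.96 = 21.746
Fold change = 21.746 / 9.9441 = 2.1868
log2(2.1868) = 1.1288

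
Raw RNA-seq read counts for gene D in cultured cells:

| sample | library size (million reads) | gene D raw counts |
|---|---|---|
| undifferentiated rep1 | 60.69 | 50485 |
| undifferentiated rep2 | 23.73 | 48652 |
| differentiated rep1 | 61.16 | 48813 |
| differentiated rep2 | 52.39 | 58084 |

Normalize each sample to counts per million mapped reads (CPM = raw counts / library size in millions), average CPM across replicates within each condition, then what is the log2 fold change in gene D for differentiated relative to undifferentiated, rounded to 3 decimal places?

-0.596

CPM(undifferentiated rep1) = 50485 / 60.69 = 831.8504
CPM(undifferentiated rep2) = 48652 / 23.73 = 2050.2318
CPM(differentiated rep1) = 48813 / 61.16 = 798.1197
CPM(differentiated rep2) = 58084 / 52.39 = 1108.6849
mean CPM(undifferentiated) = 1441.0411; mean CPM(differentiated) = 953.4023
Fold change = 953.4023 / 1441.0411 = 0.66161
log2(0.66161) = -0.5960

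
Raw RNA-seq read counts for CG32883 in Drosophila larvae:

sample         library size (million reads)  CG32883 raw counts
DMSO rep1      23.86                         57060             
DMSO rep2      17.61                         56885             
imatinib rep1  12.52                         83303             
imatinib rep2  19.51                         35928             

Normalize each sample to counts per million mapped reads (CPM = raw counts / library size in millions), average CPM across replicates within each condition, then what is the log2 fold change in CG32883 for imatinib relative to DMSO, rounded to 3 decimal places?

CPM(DMSO rep1) = 57060 / 23.86 = 2391.4501
CPM(DMSO rep2) = 56885 / 17.61 = 3230.2669
CPM(imatinib rep1) = 83303 / 12.52 = 6653.5942
CPM(imatinib rep2) = 35928 / 19.51 = 1841.5172
mean CPM(DMSO) = 2810.8585; mean CPM(imatinib) = 4247.5557
Fold change = 4247.5557 / 2810.8585 = 1.51112
log2(1.51112) = 0.5956

0.596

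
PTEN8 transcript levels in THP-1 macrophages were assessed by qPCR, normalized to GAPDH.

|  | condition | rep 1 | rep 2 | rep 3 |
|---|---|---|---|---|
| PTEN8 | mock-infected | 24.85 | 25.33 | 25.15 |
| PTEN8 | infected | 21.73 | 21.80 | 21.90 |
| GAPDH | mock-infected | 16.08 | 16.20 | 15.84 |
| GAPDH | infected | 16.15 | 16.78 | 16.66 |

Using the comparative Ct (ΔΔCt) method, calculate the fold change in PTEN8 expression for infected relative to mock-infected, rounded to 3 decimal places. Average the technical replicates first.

Mean Ct: PTEN8 mock-infected 25.110; PTEN8 infected 21.810; GAPDH mock-infected 16.040; GAPDH infected 16.530
ΔCt(mock-infected) = 25.110 − 16.040 = 9.070
ΔCt(infected) = 21.810 − 16.530 = 5.280
ΔΔCt = 5.280 − 9.070 = -3.790
Fold change = 2^(−(-3.790)) = 2^3.790 = 13.8326

13.833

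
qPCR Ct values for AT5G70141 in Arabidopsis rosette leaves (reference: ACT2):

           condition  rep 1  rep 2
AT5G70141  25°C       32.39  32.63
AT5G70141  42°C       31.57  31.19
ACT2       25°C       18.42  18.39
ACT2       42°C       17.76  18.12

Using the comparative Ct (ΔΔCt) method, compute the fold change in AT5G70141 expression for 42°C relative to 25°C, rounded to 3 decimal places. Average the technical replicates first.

1.586

Mean Ct: AT5G70141 25°C 32.510; AT5G70141 42°C 31.380; ACT2 25°C 18.405; ACT2 42°C 17.940
ΔCt(25°C) = 32.510 − 18.405 = 14.105
ΔCt(42°C) = 31.380 − 17.940 = 13.440
ΔΔCt = 13.440 − 14.105 = -0.665
Fold change = 2^(−(-0.665)) = 2^0.665 = 1.5856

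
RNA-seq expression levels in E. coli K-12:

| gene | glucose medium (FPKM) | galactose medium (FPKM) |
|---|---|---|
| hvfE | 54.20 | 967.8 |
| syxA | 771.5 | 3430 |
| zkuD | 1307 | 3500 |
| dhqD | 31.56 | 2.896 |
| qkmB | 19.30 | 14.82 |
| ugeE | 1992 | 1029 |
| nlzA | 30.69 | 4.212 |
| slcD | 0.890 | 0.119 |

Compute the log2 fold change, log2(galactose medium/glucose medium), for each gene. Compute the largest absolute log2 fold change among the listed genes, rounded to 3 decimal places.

log2(967.8/54.20) = 4.158  (hvfE)
log2(3430/771.5) = 2.152  (syxA)
log2(3500/1307) = 1.421  (zkuD)
log2(2.896/31.56) = -3.446  (dhqD)
log2(14.82/19.30) = -0.381  (qkmB)
log2(1029/1992) = -0.953  (ugeE)
log2(4.212/30.69) = -2.865  (nlzA)
log2(0.119/0.890) = -2.903  (slcD)
The largest magnitude belongs to hvfE.

4.158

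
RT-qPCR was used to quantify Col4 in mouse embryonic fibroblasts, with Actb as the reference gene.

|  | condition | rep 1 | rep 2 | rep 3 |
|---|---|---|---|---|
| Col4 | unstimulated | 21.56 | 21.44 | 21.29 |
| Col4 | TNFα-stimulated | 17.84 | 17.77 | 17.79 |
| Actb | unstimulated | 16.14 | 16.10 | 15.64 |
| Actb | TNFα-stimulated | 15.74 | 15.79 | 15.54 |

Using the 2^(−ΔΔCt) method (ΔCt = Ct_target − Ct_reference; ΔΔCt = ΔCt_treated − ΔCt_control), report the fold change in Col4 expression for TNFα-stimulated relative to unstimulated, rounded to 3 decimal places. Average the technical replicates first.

Mean Ct: Col4 unstimulated 21.430; Col4 TNFα-stimulated 17.800; Actb unstimulated 15.960; Actb TNFα-stimulated 15.690
ΔCt(unstimulated) = 21.430 − 15.960 = 5.470
ΔCt(TNFα-stimulated) = 17.800 − 15.690 = 2.110
ΔΔCt = 2.110 − 5.470 = -3.360
Fold change = 2^(−(-3.360)) = 2^3.360 = 10.2674

10.267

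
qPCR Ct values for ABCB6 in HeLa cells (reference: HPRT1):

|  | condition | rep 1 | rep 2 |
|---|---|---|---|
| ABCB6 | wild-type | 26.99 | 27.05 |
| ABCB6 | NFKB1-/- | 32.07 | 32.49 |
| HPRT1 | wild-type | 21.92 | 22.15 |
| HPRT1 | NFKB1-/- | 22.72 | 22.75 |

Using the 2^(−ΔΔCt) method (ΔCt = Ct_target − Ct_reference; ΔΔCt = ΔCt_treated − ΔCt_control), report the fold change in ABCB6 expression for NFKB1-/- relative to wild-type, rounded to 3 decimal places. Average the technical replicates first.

Mean Ct: ABCB6 wild-type 27.020; ABCB6 NFKB1-/- 32.280; HPRT1 wild-type 22.035; HPRT1 NFKB1-/- 22.735
ΔCt(wild-type) = 27.020 − 22.035 = 4.985
ΔCt(NFKB1-/-) = 32.280 − 22.735 = 9.545
ΔΔCt = 9.545 − 4.985 = 4.560
Fold change = 2^(−4.560) = 0.0424

0.042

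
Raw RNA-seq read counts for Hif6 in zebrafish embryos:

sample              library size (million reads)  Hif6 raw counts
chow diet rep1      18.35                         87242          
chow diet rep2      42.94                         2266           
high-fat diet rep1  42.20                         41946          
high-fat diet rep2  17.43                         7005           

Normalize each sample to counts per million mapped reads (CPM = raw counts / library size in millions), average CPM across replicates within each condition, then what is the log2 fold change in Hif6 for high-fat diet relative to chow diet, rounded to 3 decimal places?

CPM(chow diet rep1) = 87242 / 18.35 = 4754.3324
CPM(chow diet rep2) = 2266 / 42.94 = 52.7713
CPM(high-fat diet rep1) = 41946 / 42.20 = 993.9810
CPM(high-fat diet rep2) = 7005 / 17.43 = 401.8933
mean CPM(chow diet) = 2403.5519; mean CPM(high-fat diet) = 697.9372
Fold change = 697.9372 / 2403.5519 = 0.29038
log2(0.29038) = -1.7840

-1.784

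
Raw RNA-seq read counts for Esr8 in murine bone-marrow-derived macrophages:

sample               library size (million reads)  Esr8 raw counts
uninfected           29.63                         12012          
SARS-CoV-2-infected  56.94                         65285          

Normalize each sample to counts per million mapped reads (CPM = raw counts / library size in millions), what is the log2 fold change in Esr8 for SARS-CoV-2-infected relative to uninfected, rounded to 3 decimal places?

1.500

CPM(uninfected) = 12012 / 29.63 = 405.3999
CPM(SARS-CoV-2-infected) = 65285 / 56.94 = 1146.5578
Fold change = 1146.5578 / 405.3999 = 2.82821
log2(2.82821) = 1.4999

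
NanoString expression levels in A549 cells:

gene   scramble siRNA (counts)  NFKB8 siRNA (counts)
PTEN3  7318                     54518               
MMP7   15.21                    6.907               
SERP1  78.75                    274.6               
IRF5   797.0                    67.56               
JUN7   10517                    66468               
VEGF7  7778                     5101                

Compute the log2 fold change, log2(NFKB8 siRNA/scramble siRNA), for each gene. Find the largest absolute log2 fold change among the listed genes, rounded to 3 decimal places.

log2(54518/7318) = 2.897  (PTEN3)
log2(6.907/15.21) = -1.139  (MMP7)
log2(274.6/78.75) = 1.802  (SERP1)
log2(67.56/797.0) = -3.560  (IRF5)
log2(66468/10517) = 2.660  (JUN7)
log2(5101/7778) = -0.609  (VEGF7)
The largest magnitude belongs to IRF5.

3.560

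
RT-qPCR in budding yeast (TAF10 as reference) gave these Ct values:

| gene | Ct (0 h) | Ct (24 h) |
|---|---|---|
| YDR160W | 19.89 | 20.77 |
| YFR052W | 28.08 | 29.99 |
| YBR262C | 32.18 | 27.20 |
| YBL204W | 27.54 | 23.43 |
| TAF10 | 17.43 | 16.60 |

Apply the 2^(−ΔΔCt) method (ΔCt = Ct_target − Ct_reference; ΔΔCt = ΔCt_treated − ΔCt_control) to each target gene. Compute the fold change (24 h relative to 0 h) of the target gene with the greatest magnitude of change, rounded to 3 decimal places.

YDR160W: ΔΔCt = (20.77−16.60) − (19.89−17.43) = 4.17 − 2.46 = 1.71; fold change = 2^-1.71 = 0.306
YFR052W: ΔΔCt = (29.99−16.60) − (28.08−17.43) = 13.39 − 10.65 = 2.74; fold change = 2^-2.74 = 0.150
YBR262C: ΔΔCt = (27.20−16.60) − (32.18−17.43) = 10.60 − 14.75 = -4.15; fold change = 2^4.15 = 17.753
YBL204W: ΔΔCt = (23.43−16.60) − (27.54−17.43) = 6.83 − 10.11 = -3.28; fold change = 2^3.28 = 9.714
YBR262C has the largest |ΔΔCt| = 4.15.

17.753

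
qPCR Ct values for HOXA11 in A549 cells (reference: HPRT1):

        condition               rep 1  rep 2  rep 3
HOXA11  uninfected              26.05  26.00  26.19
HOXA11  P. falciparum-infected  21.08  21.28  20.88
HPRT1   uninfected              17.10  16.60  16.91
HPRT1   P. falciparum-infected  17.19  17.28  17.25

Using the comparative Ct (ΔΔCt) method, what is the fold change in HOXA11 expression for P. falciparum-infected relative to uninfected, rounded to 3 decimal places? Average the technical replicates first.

Mean Ct: HOXA11 uninfected 26.080; HOXA11 P. falciparum-infected 21.080; HPRT1 uninfected 16.870; HPRT1 P. falciparum-infected 17.240
ΔCt(uninfected) = 26.080 − 16.870 = 9.210
ΔCt(P. falciparum-infected) = 21.080 − 17.240 = 3.840
ΔΔCt = 3.840 − 9.210 = -5.370
Fold change = 2^(−(-5.370)) = 2^5.370 = 41.3553

41.355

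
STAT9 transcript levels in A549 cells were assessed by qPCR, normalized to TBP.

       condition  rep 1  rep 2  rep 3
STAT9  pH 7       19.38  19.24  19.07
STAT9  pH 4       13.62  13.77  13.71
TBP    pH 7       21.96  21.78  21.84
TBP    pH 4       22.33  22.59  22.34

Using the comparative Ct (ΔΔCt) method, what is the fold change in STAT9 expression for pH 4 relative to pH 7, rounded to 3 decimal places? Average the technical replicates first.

Mean Ct: STAT9 pH 7 19.230; STAT9 pH 4 13.700; TBP pH 7 21.860; TBP pH 4 22.420
ΔCt(pH 7) = 19.230 − 21.860 = -2.630
ΔCt(pH 4) = 13.700 − 22.420 = -8.720
ΔΔCt = -8.720 − (-2.630) = -6.090
Fold change = 2^(−(-6.090)) = 2^6.090 = 68.1197

68.120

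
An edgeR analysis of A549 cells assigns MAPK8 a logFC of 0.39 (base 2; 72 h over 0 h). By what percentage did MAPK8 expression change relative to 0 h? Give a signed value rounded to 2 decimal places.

31.04%

Fold change = 2^(0.39) = 1.3104
Percent change = (FC − 1) × 100% = (1.3104 − 1) × 100 = 31.04%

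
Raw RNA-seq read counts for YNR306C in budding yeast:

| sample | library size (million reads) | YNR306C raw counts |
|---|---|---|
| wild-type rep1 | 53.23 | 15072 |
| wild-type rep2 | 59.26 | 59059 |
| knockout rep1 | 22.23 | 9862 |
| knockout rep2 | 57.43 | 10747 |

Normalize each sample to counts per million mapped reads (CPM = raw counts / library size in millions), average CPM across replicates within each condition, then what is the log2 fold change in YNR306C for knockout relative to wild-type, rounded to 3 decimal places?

CPM(wild-type rep1) = 15072 / 53.23 = 283.1486
CPM(wild-type rep2) = 59059 / 59.26 = 996.6082
CPM(knockout rep1) = 9862 / 22.23 = 443.6347
CPM(knockout rep2) = 10747 / 57.43 = 187.1322
mean CPM(wild-type) = 639.8784; mean CPM(knockout) = 315.3834
Fold change = 315.3834 / 639.8784 = 0.49288
log2(0.49288) = -1.0207

-1.021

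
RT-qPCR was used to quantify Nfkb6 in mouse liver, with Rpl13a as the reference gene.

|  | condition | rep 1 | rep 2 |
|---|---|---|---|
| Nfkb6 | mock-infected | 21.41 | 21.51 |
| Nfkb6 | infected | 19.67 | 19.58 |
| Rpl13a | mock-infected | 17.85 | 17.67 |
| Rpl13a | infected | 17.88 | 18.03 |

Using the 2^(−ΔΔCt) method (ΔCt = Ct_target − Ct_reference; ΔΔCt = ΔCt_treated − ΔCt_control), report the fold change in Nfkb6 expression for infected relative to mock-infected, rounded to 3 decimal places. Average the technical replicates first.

Mean Ct: Nfkb6 mock-infected 21.460; Nfkb6 infected 19.625; Rpl13a mock-infected 17.760; Rpl13a infected 17.955
ΔCt(mock-infected) = 21.460 − 17.760 = 3.700
ΔCt(infected) = 19.625 − 17.955 = 1.670
ΔΔCt = 1.670 − 3.700 = -2.030
Fold change = 2^(−(-2.030)) = 2^2.030 = 4.0840

4.084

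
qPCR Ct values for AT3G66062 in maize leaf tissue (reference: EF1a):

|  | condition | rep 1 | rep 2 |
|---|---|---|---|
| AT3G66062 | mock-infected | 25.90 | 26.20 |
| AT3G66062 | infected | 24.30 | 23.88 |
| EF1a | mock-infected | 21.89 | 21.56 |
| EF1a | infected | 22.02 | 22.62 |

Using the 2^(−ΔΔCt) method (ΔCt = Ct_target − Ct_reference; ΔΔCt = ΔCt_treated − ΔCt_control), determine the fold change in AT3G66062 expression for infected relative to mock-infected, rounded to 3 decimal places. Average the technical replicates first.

5.877

Mean Ct: AT3G66062 mock-infected 26.050; AT3G66062 infected 24.090; EF1a mock-infected 21.725; EF1a infected 22.320
ΔCt(mock-infected) = 26.050 − 21.725 = 4.325
ΔCt(infected) = 24.090 − 22.320 = 1.770
ΔΔCt = 1.770 − 4.325 = -2.555
Fold change = 2^(−(-2.555)) = 2^2.555 = 5.8767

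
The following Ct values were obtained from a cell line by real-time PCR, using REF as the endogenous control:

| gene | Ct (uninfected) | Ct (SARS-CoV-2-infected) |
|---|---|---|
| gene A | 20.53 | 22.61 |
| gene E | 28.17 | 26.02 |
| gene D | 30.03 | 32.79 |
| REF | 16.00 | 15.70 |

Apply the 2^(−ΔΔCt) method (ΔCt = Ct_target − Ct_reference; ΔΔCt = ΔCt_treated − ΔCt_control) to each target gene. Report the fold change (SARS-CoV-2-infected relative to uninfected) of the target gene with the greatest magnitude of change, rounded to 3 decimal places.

gene A: ΔΔCt = (22.61−15.70) − (20.53−16.00) = 6.91 − 4.53 = 2.38; fold change = 2^-2.38 = 0.192
gene E: ΔΔCt = (26.02−15.70) − (28.17−16.00) = 10.32 − 12.17 = -1.85; fold change = 2^1.85 = 3.605
gene D: ΔΔCt = (32.79−15.70) − (30.03−16.00) = 17.09 − 14.03 = 3.06; fold change = 2^-3.06 = 0.120
gene D has the largest |ΔΔCt| = 3.06.

0.120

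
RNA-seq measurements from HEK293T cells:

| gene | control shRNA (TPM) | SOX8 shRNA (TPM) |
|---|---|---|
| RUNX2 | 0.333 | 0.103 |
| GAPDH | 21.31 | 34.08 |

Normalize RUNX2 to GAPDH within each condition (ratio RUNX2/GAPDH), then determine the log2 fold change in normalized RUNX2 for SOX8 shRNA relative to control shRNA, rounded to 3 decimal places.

-2.370

RUNX2/GAPDH (control shRNA) = 0.333 / 21.31 = 0.015626
RUNX2/GAPDH (SOX8 shRNA) = 0.103 / 34.08 = 0.0030223
Fold change = 0.0030223 / 0.015626 = 0.1934
log2(0.1934) = -2.3703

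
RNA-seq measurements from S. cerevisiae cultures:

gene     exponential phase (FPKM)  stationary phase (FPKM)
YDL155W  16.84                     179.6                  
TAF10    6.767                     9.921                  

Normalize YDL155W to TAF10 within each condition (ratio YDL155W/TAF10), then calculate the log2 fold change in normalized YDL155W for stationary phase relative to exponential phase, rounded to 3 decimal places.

2.863

YDL155W/TAF10 (exponential phase) = 16.84 / 6.767 = 2.4885
YDL155W/TAF10 (stationary phase) = 179.6 / 9.921 = 18.103
Fold change = 18.103 / 2.4885 = 7.2745
log2(7.2745) = 2.8629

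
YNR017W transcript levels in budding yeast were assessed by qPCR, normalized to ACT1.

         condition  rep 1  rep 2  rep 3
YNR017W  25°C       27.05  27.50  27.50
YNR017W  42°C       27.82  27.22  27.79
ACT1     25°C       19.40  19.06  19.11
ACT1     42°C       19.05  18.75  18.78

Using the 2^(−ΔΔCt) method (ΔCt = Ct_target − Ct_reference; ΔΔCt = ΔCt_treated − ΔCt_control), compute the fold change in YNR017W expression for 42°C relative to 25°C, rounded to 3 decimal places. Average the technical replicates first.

0.664

Mean Ct: YNR017W 25°C 27.350; YNR017W 42°C 27.610; ACT1 25°C 19.190; ACT1 42°C 18.860
ΔCt(25°C) = 27.350 − 19.190 = 8.160
ΔCt(42°C) = 27.610 − 18.860 = 8.750
ΔΔCt = 8.750 − 8.160 = 0.590
Fold change = 2^(−0.590) = 0.6643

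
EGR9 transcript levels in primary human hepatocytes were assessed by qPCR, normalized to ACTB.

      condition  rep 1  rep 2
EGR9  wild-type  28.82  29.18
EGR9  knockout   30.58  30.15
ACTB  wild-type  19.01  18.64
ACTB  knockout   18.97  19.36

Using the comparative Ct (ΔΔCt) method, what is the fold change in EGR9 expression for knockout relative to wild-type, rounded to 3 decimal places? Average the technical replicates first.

Mean Ct: EGR9 wild-type 29.000; EGR9 knockout 30.365; ACTB wild-type 18.825; ACTB knockout 19.165
ΔCt(wild-type) = 29.000 − 18.825 = 10.175
ΔCt(knockout) = 30.365 − 19.165 = 11.200
ΔΔCt = 11.200 − 10.175 = 1.025
Fold change = 2^(−1.025) = 0.4914

0.491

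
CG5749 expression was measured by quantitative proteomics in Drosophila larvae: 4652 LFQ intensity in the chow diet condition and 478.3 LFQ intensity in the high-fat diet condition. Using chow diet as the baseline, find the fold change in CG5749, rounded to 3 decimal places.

0.103

Fold change = 478.3 / 4652 = 0.1028
CG5749 is downregulated.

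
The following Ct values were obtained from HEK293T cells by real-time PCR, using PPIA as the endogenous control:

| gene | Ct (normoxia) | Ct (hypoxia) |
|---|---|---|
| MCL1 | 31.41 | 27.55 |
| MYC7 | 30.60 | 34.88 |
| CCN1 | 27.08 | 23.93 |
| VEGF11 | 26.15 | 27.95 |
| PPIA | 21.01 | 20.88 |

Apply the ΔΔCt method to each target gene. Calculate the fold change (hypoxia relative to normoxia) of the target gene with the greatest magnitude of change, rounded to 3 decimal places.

0.047

MCL1: ΔΔCt = (27.55−20.88) − (31.41−21.01) = 6.67 − 10.40 = -3.73; fold change = 2^3.73 = 13.269
MYC7: ΔΔCt = (34.88−20.88) − (30.60−21.01) = 14.00 − 9.59 = 4.41; fold change = 2^-4.41 = 0.047
CCN1: ΔΔCt = (23.93−20.88) − (27.08−21.01) = 3.05 − 6.07 = -3.02; fold change = 2^3.02 = 8.112
VEGF11: ΔΔCt = (27.95−20.88) − (26.15−21.01) = 7.07 − 5.14 = 1.93; fold change = 2^-1.93 = 0.262
MYC7 has the largest |ΔΔCt| = 4.41.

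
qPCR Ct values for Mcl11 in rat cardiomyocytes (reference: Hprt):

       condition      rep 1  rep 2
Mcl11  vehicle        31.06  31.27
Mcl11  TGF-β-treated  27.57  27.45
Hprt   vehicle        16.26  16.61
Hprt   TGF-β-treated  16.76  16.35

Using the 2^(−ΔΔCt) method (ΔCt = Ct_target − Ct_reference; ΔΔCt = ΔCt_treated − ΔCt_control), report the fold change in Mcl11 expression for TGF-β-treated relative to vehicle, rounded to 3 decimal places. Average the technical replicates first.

Mean Ct: Mcl11 vehicle 31.165; Mcl11 TGF-β-treated 27.510; Hprt vehicle 16.435; Hprt TGF-β-treated 16.555
ΔCt(vehicle) = 31.165 − 16.435 = 14.730
ΔCt(TGF-β-treated) = 27.510 − 16.555 = 10.955
ΔΔCt = 10.955 − 14.730 = -3.775
Fold change = 2^(−(-3.775)) = 2^3.775 = 13.6895

13.690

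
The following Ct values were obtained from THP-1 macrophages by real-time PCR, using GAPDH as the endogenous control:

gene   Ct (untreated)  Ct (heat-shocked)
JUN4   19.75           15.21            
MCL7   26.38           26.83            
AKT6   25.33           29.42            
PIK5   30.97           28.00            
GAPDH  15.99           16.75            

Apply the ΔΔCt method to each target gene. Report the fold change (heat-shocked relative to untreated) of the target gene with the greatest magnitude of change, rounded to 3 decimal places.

JUN4: ΔΔCt = (15.21−16.75) − (19.75−15.99) = -1.54 − 3.76 = -5.30; fold change = 2^5.30 = 39.397
MCL7: ΔΔCt = (26.83−16.75) − (26.38−15.99) = 10.08 − 10.39 = -0.31; fold change = 2^0.31 = 1.240
AKT6: ΔΔCt = (29.42−16.75) − (25.33−15.99) = 12.67 − 9.34 = 3.33; fold change = 2^-3.33 = 0.099
PIK5: ΔΔCt = (28.00−16.75) − (30.97−15.99) = 11.25 − 14.98 = -3.73; fold change = 2^3.73 = 13.269
JUN4 has the largest |ΔΔCt| = 5.30.

39.397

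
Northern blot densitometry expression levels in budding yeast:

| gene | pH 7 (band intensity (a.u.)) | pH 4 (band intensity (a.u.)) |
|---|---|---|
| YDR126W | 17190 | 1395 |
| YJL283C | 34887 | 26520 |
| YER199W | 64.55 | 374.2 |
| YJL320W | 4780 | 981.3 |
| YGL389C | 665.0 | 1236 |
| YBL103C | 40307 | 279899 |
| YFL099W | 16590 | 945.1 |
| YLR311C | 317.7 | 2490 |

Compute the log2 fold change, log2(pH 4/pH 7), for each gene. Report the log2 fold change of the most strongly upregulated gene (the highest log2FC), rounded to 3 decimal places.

log2(1395/17190) = -3.623  (YDR126W)
log2(26520/34887) = -0.396  (YJL283C)
log2(374.2/64.55) = 2.535  (YER199W)
log2(981.3/4780) = -2.284  (YJL320W)
log2(1236/665.0) = 0.894  (YGL389C)
log2(279899/40307) = 2.796  (YBL103C)
log2(945.1/16590) = -4.134  (YFL099W)
log2(2490/317.7) = 2.970  (YLR311C)
YLR311C is most strongly upregulated.

2.970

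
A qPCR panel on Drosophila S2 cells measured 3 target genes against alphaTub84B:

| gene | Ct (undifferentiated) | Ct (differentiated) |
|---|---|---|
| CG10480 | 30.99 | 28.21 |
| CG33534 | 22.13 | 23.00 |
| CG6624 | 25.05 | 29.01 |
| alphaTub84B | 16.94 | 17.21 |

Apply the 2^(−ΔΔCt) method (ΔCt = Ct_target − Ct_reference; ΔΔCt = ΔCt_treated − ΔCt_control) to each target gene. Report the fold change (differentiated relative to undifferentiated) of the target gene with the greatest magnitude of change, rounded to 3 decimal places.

0.077

CG10480: ΔΔCt = (28.21−17.21) − (30.99−16.94) = 11.00 − 14.05 = -3.05; fold change = 2^3.05 = 8.282
CG33534: ΔΔCt = (23.00−17.21) − (22.13−16.94) = 5.79 − 5.19 = 0.60; fold change = 2^-0.60 = 0.660
CG6624: ΔΔCt = (29.01−17.21) − (25.05−16.94) = 11.80 − 8.11 = 3.69; fold change = 2^-3.69 = 0.077
CG6624 has the largest |ΔΔCt| = 3.69.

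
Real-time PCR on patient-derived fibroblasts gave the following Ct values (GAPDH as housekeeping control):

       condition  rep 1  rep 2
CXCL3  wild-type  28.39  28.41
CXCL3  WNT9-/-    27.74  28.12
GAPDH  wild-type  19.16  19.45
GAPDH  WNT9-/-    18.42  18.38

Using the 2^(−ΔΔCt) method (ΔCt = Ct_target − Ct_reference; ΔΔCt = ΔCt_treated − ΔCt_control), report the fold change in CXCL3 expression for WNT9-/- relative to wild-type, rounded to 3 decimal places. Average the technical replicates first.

Mean Ct: CXCL3 wild-type 28.400; CXCL3 WNT9-/- 27.930; GAPDH wild-type 19.305; GAPDH WNT9-/- 18.400
ΔCt(wild-type) = 28.400 − 19.305 = 9.095
ΔCt(WNT9-/-) = 27.930 − 18.400 = 9.530
ΔΔCt = 9.530 − 9.095 = 0.435
Fold change = 2^(−0.435) = 0.7397

0.740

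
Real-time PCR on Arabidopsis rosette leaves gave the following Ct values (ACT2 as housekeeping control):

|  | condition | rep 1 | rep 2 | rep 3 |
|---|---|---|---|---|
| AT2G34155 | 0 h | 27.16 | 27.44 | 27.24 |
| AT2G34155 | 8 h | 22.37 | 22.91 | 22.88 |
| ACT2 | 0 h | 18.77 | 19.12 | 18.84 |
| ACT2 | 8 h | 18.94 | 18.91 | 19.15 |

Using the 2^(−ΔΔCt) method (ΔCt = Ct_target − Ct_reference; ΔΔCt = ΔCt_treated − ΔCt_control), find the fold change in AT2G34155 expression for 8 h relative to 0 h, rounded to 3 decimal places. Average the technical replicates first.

25.107

Mean Ct: AT2G34155 0 h 27.280; AT2G34155 8 h 22.720; ACT2 0 h 18.910; ACT2 8 h 19.000
ΔCt(0 h) = 27.280 − 18.910 = 8.370
ΔCt(8 h) = 22.720 − 19.000 = 3.720
ΔΔCt = 3.720 − 8.370 = -4.650
Fold change = 2^(−(-4.650)) = 2^4.650 = 25.1067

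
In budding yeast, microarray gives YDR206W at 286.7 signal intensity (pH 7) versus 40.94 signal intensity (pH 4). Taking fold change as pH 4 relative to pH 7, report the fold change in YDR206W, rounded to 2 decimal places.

Fold change = 40.94 / 286.7 = 0.143
YDR206W is downregulated.

0.14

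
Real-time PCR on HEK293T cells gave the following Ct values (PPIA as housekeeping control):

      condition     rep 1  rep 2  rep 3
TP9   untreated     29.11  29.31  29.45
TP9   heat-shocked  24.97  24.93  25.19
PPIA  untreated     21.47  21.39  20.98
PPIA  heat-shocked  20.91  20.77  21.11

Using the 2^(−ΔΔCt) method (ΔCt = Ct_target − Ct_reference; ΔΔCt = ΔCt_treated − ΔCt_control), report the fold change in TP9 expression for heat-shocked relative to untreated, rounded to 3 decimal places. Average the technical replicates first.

15.032

Mean Ct: TP9 untreated 29.290; TP9 heat-shocked 25.030; PPIA untreated 21.280; PPIA heat-shocked 20.930
ΔCt(untreated) = 29.290 − 21.280 = 8.010
ΔCt(heat-shocked) = 25.030 − 20.930 = 4.100
ΔΔCt = 4.100 − 8.010 = -3.910
Fold change = 2^(−(-3.910)) = 2^3.910 = 15.0324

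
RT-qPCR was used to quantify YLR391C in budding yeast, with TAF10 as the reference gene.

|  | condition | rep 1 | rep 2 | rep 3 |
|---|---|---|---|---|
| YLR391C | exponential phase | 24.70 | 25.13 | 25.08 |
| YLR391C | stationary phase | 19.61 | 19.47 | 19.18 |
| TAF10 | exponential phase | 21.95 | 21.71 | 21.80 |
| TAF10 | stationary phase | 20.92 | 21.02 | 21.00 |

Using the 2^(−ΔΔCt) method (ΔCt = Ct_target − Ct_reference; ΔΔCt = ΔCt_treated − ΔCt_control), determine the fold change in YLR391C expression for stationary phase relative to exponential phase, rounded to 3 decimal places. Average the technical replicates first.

Mean Ct: YLR391C exponential phase 24.970; YLR391C stationary phase 19.420; TAF10 exponential phase 21.820; TAF10 stationary phase 20.980
ΔCt(exponential phase) = 24.970 − 21.820 = 3.150
ΔCt(stationary phase) = 19.420 − 20.980 = -1.560
ΔΔCt = -1.560 − 3.150 = -4.710
Fold change = 2^(−(-4.710)) = 2^4.710 = 26.1729

26.173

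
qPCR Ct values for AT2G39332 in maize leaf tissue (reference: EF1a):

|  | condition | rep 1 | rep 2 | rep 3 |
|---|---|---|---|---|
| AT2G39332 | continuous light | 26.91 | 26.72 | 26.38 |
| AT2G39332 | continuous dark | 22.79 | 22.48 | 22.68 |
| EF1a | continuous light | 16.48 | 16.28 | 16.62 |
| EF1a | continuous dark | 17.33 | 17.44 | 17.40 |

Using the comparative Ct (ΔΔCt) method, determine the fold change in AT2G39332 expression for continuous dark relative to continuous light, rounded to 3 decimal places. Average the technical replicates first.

Mean Ct: AT2G39332 continuous light 26.670; AT2G39332 continuous dark 22.650; EF1a continuous light 16.460; EF1a continuous dark 17.390
ΔCt(continuous light) = 26.670 − 16.460 = 10.210
ΔCt(continuous dark) = 22.650 − 17.390 = 5.260
ΔΔCt = 5.260 − 10.210 = -4.950
Fold change = 2^(−(-4.950)) = 2^4.950 = 30.9100

30.910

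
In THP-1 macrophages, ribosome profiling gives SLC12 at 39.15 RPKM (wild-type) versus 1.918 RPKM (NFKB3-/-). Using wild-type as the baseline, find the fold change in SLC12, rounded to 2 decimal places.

Fold change = 1.918 / 39.15 = 0.049
SLC12 is downregulated.

0.05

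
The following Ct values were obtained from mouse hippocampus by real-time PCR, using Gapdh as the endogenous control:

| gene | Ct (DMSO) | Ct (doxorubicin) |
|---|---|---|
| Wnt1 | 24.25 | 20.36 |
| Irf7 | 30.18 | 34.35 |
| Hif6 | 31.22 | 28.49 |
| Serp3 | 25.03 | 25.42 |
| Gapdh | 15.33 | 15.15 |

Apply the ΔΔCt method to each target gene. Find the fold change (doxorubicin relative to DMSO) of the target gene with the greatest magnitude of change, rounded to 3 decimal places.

0.049

Wnt1: ΔΔCt = (20.36−15.15) − (24.25−15.33) = 5.21 − 8.92 = -3.71; fold change = 2^3.71 = 13.086
Irf7: ΔΔCt = (34.35−15.15) − (30.18−15.33) = 19.20 − 14.85 = 4.35; fold change = 2^-4.35 = 0.049
Hif6: ΔΔCt = (28.49−15.15) − (31.22−15.33) = 13.34 − 15.89 = -2.55; fold change = 2^2.55 = 5.856
Serp3: ΔΔCt = (25.42−15.15) − (25.03−15.33) = 10.27 − 9.70 = 0.57; fold change = 2^-0.57 = 0.674
Irf7 has the largest |ΔΔCt| = 4.35.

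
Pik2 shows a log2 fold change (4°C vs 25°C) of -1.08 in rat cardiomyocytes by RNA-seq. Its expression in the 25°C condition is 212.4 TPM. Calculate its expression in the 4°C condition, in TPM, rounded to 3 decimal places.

Fold change = 2^(-1.08) = 0.4730
4°C expression = 212.4 × 0.4730 = 100.471

100.471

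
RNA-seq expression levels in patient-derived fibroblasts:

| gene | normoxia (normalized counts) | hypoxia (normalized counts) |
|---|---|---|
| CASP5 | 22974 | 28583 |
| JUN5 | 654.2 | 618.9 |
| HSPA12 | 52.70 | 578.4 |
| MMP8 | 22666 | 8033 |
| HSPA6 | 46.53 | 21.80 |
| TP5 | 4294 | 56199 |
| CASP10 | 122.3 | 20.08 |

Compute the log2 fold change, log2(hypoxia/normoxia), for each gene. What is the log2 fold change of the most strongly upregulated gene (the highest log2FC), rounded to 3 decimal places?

3.710

log2(28583/22974) = 0.315  (CASP5)
log2(618.9/654.2) = -0.080  (JUN5)
log2(578.4/52.70) = 3.456  (HSPA12)
log2(8033/22666) = -1.497  (MMP8)
log2(21.80/46.53) = -1.094  (HSPA6)
log2(56199/4294) = 3.710  (TP5)
log2(20.08/122.3) = -2.607  (CASP10)
TP5 is most strongly upregulated.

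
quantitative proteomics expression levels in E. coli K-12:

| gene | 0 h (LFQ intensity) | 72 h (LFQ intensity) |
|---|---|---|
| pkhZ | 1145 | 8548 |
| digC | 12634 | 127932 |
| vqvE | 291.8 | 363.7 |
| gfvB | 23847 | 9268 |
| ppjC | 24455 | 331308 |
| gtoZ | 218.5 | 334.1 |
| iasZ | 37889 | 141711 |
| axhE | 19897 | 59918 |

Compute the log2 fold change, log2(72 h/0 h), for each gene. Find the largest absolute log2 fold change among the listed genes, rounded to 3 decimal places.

3.760

log2(8548/1145) = 2.900  (pkhZ)
log2(127932/12634) = 3.340  (digC)
log2(363.7/291.8) = 0.318  (vqvE)
log2(9268/23847) = -1.363  (gfvB)
log2(331308/24455) = 3.760  (ppjC)
log2(334.1/218.5) = 0.613  (gtoZ)
log2(141711/37889) = 1.903  (iasZ)
log2(59918/19897) = 1.590  (axhE)
The largest magnitude belongs to ppjC.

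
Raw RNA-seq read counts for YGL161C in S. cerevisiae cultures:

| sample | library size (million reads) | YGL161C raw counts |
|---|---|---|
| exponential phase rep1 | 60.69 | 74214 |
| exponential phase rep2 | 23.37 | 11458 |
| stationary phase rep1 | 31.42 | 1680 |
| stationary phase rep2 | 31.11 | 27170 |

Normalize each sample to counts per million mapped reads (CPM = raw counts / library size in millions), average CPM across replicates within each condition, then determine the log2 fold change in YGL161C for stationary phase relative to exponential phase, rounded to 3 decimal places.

CPM(exponential phase rep1) = 74214 / 60.69 = 1222.8374
CPM(exponential phase rep2) = 11458 / 23.37 = 490.2867
CPM(stationary phase rep1) = 1680 / 31.42 = 53.4691
CPM(stationary phase rep2) = 27170 / 31.11 = 873.3526
mean CPM(exponential phase) = 856.5620; mean CPM(stationary phase) = 463.4109
Fold change = 463.4109 / 856.5620 = 0.54101
log2(0.54101) = -0.8863

-0.886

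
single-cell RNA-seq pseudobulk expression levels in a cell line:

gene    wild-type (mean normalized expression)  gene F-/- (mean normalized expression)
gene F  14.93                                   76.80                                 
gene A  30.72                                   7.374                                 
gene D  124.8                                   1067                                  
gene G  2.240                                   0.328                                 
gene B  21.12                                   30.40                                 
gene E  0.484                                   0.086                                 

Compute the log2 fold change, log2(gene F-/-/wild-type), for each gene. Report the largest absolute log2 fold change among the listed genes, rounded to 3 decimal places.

log2(76.80/14.93) = 2.363  (gene F)
log2(7.374/30.72) = -2.059  (gene A)
log2(1067/124.8) = 3.096  (gene D)
log2(0.328/2.240) = -2.772  (gene G)
log2(30.40/21.12) = 0.525  (gene B)
log2(0.086/0.484) = -2.493  (gene E)
The largest magnitude belongs to gene D.

3.096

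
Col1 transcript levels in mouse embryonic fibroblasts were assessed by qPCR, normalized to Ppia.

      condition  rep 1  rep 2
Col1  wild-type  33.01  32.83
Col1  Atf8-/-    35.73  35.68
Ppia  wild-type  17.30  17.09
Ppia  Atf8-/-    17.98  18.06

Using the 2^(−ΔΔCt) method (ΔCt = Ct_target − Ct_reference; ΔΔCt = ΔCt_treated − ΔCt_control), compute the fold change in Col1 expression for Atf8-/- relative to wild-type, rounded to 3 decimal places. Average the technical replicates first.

Mean Ct: Col1 wild-type 32.920; Col1 Atf8-/- 35.705; Ppia wild-type 17.195; Ppia Atf8-/- 18.020
ΔCt(wild-type) = 32.920 − 17.195 = 15.725
ΔCt(Atf8-/-) = 35.705 − 18.020 = 17.685
ΔΔCt = 17.685 − 15.725 = 1.960
Fold change = 2^(−1.960) = 0.2570

0.257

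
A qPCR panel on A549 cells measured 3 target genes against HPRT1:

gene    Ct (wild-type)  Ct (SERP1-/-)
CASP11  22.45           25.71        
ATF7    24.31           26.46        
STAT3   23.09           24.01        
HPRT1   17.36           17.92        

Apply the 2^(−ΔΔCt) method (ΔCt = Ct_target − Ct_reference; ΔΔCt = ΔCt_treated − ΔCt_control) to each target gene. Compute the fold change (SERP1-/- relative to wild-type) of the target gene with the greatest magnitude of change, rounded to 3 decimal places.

0.154

CASP11: ΔΔCt = (25.71−17.92) − (22.45−17.36) = 7.79 − 5.09 = 2.70; fold change = 2^-2.70 = 0.154
ATF7: ΔΔCt = (26.46−17.92) − (24.31−17.36) = 8.54 − 6.95 = 1.59; fold change = 2^-1.59 = 0.332
STAT3: ΔΔCt = (24.01−17.92) − (23.09−17.36) = 6.09 − 5.73 = 0.36; fold change = 2^-0.36 = 0.779
CASP11 has the largest |ΔΔCt| = 2.70.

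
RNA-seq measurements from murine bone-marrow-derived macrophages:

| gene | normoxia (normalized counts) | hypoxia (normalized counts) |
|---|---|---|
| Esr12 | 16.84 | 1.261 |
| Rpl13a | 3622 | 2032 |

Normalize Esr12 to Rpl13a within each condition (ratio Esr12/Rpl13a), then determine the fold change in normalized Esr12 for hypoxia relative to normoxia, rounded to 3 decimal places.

0.133

Esr12/Rpl13a (normoxia) = 16.84 / 3622 = 0.0046494
Esr12/Rpl13a (hypoxia) = 1.261 / 2032 = 0.00062057
Fold change = 0.00062057 / 0.0046494 = 0.1335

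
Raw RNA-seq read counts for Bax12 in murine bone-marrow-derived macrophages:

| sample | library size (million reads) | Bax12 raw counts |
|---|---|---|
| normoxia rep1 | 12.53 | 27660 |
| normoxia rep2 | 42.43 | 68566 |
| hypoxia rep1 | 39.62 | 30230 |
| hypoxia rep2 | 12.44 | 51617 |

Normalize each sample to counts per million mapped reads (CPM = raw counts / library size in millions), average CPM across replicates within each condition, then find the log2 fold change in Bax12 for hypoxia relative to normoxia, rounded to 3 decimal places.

CPM(normoxia rep1) = 27660 / 12.53 = 2207.5020
CPM(normoxia rep2) = 68566 / 42.43 = 1615.9793
CPM(hypoxia rep1) = 30230 / 39.62 = 762.9985
CPM(hypoxia rep2) = 51617 / 12.44 = 4149.2765
mean CPM(normoxia) = 1911.7406; mean CPM(hypoxia) = 2456.1375
Fold change = 2456.1375 / 1911.7406 = 1.28477
log2(1.28477) = 0.3615

0.362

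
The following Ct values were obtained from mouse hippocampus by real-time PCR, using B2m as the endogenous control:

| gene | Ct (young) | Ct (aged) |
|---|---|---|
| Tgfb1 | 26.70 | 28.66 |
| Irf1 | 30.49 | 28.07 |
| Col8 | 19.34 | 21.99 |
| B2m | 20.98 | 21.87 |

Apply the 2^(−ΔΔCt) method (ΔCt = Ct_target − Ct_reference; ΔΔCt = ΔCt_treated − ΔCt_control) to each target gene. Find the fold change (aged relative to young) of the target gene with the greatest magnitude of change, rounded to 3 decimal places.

9.918

Tgfb1: ΔΔCt = (28.66−21.87) − (26.70−20.98) = 6.79 − 5.72 = 1.07; fold change = 2^-1.07 = 0.476
Irf1: ΔΔCt = (28.07−21.87) − (30.49−20.98) = 6.20 − 9.51 = -3.31; fold change = 2^3.31 = 9.918
Col8: ΔΔCt = (21.99−21.87) − (19.34−20.98) = 0.12 − (-1.64) = 1.76; fold change = 2^-1.76 = 0.295
Irf1 has the largest |ΔΔCt| = 3.31.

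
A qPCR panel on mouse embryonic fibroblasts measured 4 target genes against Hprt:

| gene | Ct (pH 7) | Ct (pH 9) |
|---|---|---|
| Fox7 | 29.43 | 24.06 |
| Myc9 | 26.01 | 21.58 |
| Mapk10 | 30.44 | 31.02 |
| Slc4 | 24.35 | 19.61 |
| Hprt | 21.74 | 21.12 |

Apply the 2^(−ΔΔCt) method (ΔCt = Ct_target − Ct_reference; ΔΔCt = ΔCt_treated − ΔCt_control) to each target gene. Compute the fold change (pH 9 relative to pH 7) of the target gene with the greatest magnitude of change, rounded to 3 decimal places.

Fox7: ΔΔCt = (24.06−21.12) − (29.43−21.74) = 2.94 − 7.69 = -4.75; fold change = 2^4.75 = 26.909
Myc9: ΔΔCt = (21.58−21.12) − (26.01−21.74) = 0.46 − 4.27 = -3.81; fold change = 2^3.81 = 14.026
Mapk10: ΔΔCt = (31.02−21.12) − (30.44−21.74) = 9.90 − 8.70 = 1.20; fold change = 2^-1.20 = 0.435
Slc4: ΔΔCt = (19.61−21.12) − (24.35−21.74) = -1.51 − 2.61 = -4.12; fold change = 2^4.12 = 17.388
Fox7 has the largest |ΔΔCt| = 4.75.

26.909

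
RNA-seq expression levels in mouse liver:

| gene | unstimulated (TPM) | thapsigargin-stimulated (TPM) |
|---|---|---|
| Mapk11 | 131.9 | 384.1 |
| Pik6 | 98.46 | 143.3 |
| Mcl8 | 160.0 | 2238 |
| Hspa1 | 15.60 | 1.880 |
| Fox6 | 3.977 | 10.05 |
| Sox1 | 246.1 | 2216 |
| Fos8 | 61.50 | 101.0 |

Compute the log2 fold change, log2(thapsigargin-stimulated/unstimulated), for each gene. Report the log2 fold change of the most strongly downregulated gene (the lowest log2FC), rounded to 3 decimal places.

-3.053

log2(384.1/131.9) = 1.542  (Mapk11)
log2(143.3/98.46) = 0.541  (Pik6)
log2(2238/160.0) = 3.806  (Mcl8)
log2(1.880/15.60) = -3.053  (Hspa1)
log2(10.05/3.977) = 1.337  (Fox6)
log2(2216/246.1) = 3.171  (Sox1)
log2(101.0/61.50) = 0.716  (Fos8)
Hspa1 is most strongly downregulated.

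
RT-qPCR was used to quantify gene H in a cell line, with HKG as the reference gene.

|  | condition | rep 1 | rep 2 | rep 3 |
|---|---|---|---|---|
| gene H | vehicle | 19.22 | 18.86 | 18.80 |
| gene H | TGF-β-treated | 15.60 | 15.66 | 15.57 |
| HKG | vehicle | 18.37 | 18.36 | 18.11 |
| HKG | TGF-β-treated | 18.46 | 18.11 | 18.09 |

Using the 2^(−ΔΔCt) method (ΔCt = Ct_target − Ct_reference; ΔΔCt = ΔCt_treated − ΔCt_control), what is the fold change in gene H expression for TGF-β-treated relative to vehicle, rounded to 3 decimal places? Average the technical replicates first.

9.781

Mean Ct: gene H vehicle 18.960; gene H TGF-β-treated 15.610; HKG vehicle 18.280; HKG TGF-β-treated 18.220
ΔCt(vehicle) = 18.960 − 18.280 = 0.680
ΔCt(TGF-β-treated) = 15.610 − 18.220 = -2.610
ΔΔCt = -2.610 − 0.680 = -3.290
Fold change = 2^(−(-3.290)) = 2^3.290 = 9.7811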